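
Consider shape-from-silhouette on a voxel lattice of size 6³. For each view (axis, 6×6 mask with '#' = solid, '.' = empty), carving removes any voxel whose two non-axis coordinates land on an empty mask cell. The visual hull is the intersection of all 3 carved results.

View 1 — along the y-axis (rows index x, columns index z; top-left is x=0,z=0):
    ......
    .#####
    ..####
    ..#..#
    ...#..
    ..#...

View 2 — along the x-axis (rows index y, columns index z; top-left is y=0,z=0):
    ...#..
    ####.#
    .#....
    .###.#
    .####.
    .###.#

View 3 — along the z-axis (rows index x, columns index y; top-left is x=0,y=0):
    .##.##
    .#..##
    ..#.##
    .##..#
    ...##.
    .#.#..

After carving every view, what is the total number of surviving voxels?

full grid |V| = 216
after view 1 [y-axis, 13 of 36 cells solid] → remaining = 78
after view 2 [x-axis, 19 of 36 cells solid] → remaining = 47
after view 3 [z-axis, 17 of 36 cells solid] → remaining = 26

remaining voxels: 26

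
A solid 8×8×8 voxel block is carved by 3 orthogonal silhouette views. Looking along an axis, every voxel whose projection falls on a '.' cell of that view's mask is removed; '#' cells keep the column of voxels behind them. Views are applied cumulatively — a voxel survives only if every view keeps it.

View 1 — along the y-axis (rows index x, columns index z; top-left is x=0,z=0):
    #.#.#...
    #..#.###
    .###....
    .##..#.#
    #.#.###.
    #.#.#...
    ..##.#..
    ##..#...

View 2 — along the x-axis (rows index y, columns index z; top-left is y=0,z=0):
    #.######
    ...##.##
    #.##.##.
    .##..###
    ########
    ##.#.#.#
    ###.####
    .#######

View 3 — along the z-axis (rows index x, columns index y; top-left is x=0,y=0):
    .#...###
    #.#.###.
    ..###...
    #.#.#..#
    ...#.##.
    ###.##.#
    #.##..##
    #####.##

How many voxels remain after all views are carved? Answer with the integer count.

|visual hull| = 97

before carving: 512 voxels (8×8×8)
  1. axis=1 (XZ plane), |mask|=29  ⇒  voxels=232
  2. axis=0 (YZ plane), |mask|=48  ⇒  voxels=170
  3. axis=2 (XY plane), |mask|=37  ⇒  voxels=97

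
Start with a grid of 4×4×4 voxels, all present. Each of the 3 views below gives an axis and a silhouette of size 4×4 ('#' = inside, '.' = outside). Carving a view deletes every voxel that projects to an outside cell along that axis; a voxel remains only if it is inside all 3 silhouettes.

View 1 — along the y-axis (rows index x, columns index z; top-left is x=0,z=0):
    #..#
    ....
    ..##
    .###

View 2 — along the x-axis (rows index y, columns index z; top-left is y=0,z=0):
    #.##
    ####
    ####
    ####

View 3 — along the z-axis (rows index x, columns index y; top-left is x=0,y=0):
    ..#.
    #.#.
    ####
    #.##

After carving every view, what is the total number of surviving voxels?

voxel count = 18

full grid |V| = 64
step 1: project along y, AND mask (7/16) → |grid| = 28
step 2: project along x, AND mask (15/16) → |grid| = 27
step 3: project along z, AND mask (10/16) → |grid| = 18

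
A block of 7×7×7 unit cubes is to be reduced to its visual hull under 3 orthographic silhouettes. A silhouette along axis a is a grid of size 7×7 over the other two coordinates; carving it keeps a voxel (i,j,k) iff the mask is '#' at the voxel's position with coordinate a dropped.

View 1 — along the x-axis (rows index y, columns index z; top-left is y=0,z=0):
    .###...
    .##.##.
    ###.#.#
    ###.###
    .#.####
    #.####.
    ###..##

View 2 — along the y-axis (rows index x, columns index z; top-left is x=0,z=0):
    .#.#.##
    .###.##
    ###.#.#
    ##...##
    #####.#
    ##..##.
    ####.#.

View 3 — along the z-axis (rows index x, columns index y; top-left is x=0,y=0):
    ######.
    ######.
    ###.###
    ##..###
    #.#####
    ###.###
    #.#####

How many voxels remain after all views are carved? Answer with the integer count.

voxel count = 129

before carving: 343 voxels (7×7×7)
step 1: project along x, AND mask (33/49) → |grid| = 231
step 2: project along y, AND mask (33/49) → |grid| = 158
step 3: project along z, AND mask (41/49) → |grid| = 129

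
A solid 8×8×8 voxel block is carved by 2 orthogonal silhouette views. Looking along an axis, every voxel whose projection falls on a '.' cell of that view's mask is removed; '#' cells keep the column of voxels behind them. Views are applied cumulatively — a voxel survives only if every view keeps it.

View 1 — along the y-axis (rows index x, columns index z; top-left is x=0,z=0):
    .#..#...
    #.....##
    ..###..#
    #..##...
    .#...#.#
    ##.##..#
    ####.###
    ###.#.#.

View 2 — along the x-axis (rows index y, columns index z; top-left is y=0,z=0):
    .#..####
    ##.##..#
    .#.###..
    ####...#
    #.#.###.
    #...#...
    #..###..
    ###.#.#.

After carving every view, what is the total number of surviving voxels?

remaining voxels: 147

initial block: 8^3 = 512
  1. axis=1 (XZ plane), |mask|=32  ⇒  voxels=256
  2. axis=0 (YZ plane), |mask|=35  ⇒  voxels=147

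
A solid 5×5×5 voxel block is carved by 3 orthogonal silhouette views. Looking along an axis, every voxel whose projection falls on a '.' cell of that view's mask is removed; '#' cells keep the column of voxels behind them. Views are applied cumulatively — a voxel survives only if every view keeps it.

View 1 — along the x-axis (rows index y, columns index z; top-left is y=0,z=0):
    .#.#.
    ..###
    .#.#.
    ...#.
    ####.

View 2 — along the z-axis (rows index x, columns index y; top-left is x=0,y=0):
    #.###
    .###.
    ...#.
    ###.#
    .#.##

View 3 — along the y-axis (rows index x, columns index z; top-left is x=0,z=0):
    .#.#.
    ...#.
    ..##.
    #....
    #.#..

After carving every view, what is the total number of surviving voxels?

voxel count = 15

start: 5×5×5 = 125 voxels
carve view 1 (along x, YZ-mask fill 12/25): 60 voxels remain
carve view 2 (along z, XY-mask fill 15/25): 35 voxels remain
carve view 3 (along y, XZ-mask fill 8/25): 15 voxels remain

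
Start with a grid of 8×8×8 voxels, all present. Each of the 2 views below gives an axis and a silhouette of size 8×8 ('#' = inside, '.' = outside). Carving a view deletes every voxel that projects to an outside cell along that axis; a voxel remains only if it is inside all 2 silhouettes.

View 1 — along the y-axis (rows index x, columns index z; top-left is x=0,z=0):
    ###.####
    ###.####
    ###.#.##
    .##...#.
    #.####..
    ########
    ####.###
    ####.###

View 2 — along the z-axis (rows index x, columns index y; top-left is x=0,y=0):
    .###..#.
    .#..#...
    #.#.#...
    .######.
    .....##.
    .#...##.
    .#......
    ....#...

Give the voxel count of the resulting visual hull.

initial block: 8^3 = 512
carve view 1 (along y, XZ-mask fill 50/64): 400 voxels remain
carve view 2 (along z, XY-mask fill 22/64): 126 voxels remain

126 voxels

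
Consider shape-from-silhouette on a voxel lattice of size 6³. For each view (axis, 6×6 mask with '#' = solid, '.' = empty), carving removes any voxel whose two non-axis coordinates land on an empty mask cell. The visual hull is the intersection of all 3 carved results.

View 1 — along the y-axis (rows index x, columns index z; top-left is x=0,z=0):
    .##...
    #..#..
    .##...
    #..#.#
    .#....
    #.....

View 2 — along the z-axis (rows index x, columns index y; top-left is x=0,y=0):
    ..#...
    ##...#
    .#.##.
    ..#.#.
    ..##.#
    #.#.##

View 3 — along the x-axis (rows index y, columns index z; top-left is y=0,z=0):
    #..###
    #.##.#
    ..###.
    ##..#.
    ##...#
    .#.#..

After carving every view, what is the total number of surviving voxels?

remaining voxels: 16

before carving: 216 voxels (6×6×6)
  1. axis=1 (XZ plane), |mask|=11  ⇒  voxels=66
  2. axis=2 (XY plane), |mask|=16  ⇒  voxels=27
  3. axis=0 (YZ plane), |mask|=19  ⇒  voxels=16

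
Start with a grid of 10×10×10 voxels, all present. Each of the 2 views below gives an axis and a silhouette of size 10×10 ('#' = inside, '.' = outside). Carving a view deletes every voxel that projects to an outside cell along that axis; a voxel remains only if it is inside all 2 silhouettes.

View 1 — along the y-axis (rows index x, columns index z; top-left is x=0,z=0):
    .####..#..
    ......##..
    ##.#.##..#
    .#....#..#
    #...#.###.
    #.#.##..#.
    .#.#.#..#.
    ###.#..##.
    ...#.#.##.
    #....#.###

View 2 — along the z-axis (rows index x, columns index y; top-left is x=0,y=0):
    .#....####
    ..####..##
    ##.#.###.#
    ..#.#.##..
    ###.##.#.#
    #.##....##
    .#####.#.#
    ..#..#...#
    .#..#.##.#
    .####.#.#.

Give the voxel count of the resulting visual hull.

initial block: 10^3 = 1000
  1. axis=1 (XZ plane), |mask|=45  ⇒  voxels=450
  2. axis=2 (XY plane), |mask|=55  ⇒  voxels=247

remaining voxels: 247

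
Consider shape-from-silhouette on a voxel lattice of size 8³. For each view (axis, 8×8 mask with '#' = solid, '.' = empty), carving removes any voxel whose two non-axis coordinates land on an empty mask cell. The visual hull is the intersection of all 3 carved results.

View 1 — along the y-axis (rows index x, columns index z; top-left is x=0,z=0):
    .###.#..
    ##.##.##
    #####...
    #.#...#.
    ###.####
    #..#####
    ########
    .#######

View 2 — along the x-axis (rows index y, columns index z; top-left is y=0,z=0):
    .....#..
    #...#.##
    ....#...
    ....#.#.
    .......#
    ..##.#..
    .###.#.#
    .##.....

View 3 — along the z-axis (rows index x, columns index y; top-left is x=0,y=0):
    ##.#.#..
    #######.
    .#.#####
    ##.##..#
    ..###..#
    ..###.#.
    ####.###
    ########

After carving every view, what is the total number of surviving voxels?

start: 8×8×8 = 512 voxels
  1. axis=1 (XZ plane), |mask|=46  ⇒  voxels=368
  2. axis=0 (YZ plane), |mask|=19  ⇒  voxels=108
  3. axis=2 (XY plane), |mask|=45  ⇒  voxels=79

|visual hull| = 79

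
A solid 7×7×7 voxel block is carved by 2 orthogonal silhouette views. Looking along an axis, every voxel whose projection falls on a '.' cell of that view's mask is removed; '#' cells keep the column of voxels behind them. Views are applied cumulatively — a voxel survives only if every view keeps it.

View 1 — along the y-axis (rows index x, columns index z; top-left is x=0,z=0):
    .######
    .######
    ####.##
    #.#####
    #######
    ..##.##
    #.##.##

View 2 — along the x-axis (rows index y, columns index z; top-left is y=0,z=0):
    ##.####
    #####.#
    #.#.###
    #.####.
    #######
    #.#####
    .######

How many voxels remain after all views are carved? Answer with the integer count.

voxel count = 236

initial block: 7^3 = 343
[1] y-view keeps 40 columns → grid now 280
[2] x-view keeps 41 columns → grid now 236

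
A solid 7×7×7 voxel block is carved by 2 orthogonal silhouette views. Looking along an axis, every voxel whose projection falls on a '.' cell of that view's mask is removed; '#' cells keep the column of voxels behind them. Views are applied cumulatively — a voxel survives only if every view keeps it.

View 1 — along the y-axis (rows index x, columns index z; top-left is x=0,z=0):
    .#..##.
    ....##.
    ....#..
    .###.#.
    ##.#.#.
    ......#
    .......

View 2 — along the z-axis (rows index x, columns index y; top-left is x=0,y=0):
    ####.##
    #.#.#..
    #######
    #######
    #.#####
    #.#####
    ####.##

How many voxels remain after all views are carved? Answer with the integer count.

|visual hull| = 89

full grid |V| = 343
[1] y-view keeps 15 columns → grid now 105
[2] z-view keeps 41 columns → grid now 89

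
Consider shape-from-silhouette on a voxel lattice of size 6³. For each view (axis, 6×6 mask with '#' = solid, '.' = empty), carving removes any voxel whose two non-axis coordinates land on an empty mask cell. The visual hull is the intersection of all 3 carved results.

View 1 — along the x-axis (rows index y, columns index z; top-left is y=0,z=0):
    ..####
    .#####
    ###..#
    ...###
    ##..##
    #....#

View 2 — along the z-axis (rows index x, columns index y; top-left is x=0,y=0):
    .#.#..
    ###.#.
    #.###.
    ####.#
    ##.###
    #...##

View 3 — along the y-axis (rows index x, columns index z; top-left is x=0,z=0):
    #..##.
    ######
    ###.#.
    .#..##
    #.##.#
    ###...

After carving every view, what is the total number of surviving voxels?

remaining voxels: 56

full grid |V| = 216
  1. axis=0 (YZ plane), |mask|=22  ⇒  voxels=132
  2. axis=2 (XY plane), |mask|=23  ⇒  voxels=86
  3. axis=1 (XZ plane), |mask|=23  ⇒  voxels=56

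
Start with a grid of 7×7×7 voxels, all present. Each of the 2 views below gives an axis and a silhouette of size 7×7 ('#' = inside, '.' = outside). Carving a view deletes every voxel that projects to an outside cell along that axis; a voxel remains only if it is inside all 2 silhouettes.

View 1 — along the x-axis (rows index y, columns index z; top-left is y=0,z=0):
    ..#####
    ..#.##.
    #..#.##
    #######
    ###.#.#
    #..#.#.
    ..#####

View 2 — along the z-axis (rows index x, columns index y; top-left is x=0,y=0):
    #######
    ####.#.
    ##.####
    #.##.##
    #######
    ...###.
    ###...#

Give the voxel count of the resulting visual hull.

170 voxels

full grid |V| = 343
after view 1 [x-axis, 32 of 49 cells solid] → remaining = 224
after view 2 [z-axis, 37 of 49 cells solid] → remaining = 170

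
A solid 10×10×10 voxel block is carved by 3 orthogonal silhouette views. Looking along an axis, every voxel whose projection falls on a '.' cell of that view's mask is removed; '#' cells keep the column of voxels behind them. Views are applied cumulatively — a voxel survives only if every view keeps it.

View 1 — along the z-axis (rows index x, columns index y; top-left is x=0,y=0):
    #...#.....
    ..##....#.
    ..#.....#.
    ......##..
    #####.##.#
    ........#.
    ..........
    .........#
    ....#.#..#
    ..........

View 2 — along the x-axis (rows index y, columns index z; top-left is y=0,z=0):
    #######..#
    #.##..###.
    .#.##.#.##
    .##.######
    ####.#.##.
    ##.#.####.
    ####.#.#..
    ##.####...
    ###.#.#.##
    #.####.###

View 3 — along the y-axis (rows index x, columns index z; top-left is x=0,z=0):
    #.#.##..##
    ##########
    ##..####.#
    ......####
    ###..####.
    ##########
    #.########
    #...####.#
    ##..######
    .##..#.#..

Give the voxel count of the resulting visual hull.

full grid |V| = 1000
step 1: project along z, AND mask (22/100) → |grid| = 220
step 2: project along x, AND mask (69/100) → |grid| = 152
step 3: project along y, AND mask (71/100) → |grid| = 107

107 voxels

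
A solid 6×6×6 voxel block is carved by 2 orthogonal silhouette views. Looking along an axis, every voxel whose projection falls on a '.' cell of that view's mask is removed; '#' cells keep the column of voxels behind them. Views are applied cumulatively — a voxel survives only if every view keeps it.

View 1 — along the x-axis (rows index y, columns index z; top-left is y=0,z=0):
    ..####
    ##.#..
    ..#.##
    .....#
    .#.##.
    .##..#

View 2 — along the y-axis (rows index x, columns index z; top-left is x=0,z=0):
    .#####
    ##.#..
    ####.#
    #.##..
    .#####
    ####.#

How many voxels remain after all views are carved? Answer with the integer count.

initial block: 6^3 = 216
carve view 1 (along x, YZ-mask fill 17/36): 102 voxels remain
carve view 2 (along y, XZ-mask fill 26/36): 74 voxels remain

remaining voxels: 74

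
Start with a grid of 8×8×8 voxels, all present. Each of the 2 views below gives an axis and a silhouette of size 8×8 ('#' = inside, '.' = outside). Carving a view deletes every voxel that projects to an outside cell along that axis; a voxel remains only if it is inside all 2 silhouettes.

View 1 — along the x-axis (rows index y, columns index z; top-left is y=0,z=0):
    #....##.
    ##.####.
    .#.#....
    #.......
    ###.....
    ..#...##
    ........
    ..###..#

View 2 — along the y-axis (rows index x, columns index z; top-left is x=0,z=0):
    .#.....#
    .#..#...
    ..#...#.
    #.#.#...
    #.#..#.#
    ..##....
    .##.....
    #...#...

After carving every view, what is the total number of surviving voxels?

initial block: 8^3 = 512
after view 1 [x-axis, 22 of 64 cells solid] → remaining = 176
after view 2 [y-axis, 19 of 64 cells solid] → remaining = 54

remaining voxels: 54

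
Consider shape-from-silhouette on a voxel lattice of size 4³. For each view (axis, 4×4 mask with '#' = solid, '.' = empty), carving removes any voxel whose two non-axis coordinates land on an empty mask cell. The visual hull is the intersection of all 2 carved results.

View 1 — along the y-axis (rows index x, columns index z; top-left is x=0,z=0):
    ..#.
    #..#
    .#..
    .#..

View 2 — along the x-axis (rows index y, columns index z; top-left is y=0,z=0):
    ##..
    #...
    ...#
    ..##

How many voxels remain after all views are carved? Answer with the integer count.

|visual hull| = 7

start: 4×4×4 = 64 voxels
after view 1 [y-axis, 5 of 16 cells solid] → remaining = 20
after view 2 [x-axis, 6 of 16 cells solid] → remaining = 7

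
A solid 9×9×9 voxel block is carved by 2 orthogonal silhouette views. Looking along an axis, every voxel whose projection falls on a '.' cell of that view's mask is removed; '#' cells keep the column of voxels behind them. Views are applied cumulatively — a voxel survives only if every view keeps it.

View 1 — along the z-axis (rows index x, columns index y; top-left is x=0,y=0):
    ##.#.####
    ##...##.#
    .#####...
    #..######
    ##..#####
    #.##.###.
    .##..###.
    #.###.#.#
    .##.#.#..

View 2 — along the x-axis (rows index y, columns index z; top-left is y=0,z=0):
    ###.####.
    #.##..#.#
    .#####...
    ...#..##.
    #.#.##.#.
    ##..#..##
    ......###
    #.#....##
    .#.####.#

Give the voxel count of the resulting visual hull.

voxel count = 246

before carving: 729 voxels (9×9×9)
after view 1 [z-axis, 52 of 81 cells solid] → remaining = 468
after view 2 [x-axis, 43 of 81 cells solid] → remaining = 246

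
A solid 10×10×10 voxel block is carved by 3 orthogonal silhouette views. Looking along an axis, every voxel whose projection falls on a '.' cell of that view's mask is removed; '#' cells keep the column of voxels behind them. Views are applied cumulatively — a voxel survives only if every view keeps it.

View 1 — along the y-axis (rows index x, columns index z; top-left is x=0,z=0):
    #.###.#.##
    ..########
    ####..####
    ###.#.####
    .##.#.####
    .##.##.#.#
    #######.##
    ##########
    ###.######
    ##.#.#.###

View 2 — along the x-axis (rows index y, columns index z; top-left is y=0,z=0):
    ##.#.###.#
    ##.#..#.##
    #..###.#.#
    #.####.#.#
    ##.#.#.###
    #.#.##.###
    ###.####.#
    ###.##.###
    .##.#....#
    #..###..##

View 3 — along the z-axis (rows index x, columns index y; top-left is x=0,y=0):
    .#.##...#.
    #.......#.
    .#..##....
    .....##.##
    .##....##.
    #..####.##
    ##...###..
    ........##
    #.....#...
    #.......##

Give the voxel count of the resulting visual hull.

start: 10×10×10 = 1000 voxels
after view 1 [y-axis, 79 of 100 cells solid] → remaining = 790
after view 2 [x-axis, 66 of 100 cells solid] → remaining = 521
after view 3 [z-axis, 36 of 100 cells solid] → remaining = 180

|visual hull| = 180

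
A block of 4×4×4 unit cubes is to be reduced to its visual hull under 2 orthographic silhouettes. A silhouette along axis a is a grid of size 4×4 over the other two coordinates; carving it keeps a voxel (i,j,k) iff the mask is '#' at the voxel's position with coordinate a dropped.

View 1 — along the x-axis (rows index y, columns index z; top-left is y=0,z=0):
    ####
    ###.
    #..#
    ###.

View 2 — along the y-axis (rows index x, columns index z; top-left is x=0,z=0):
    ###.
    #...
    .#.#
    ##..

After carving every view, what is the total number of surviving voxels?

initial block: 4^3 = 64
after view 1 [x-axis, 12 of 16 cells solid] → remaining = 48
after view 2 [y-axis, 8 of 16 cells solid] → remaining = 26

voxel count = 26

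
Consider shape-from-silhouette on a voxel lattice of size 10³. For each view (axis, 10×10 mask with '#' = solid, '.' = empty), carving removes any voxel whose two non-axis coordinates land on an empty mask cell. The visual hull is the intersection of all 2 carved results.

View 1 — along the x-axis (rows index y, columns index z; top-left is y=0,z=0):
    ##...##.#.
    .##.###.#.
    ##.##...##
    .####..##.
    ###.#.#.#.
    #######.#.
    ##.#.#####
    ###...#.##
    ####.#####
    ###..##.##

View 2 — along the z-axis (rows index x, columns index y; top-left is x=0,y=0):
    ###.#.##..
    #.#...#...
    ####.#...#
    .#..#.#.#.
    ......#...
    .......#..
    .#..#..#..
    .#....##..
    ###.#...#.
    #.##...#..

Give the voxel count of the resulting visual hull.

remaining voxels: 230

initial block: 10^3 = 1000
step 1: project along x, AND mask (67/100) → |grid| = 670
step 2: project along z, AND mask (36/100) → |grid| = 230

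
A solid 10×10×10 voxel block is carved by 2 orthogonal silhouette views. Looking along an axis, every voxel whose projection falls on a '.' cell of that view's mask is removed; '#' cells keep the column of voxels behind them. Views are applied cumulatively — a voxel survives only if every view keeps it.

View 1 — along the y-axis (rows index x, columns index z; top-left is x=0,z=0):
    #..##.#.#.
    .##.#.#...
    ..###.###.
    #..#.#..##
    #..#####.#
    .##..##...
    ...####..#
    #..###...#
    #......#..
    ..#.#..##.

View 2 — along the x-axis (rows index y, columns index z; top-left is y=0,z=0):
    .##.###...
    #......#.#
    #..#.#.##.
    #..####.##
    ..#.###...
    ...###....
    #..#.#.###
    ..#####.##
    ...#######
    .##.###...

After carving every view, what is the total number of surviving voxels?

remaining voxels: 262

initial block: 10^3 = 1000
V1 y: intersect with XZ mask (47 set) -- 470 left
V2 x: intersect with YZ mask (52 set) -- 262 left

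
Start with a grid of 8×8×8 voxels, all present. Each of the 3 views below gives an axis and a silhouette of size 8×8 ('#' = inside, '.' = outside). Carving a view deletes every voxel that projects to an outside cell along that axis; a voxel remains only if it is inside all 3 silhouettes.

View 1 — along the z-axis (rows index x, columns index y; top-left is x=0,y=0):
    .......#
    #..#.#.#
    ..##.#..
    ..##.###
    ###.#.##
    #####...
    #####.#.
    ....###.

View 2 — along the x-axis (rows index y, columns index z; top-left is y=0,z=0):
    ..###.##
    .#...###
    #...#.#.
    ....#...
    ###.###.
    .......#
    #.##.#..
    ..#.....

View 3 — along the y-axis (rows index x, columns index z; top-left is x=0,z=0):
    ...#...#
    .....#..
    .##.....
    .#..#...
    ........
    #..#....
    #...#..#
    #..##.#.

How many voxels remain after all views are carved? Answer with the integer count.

before carving: 512 voxels (8×8×8)
carve view 1 (along z, XY-mask fill 33/64): 264 voxels remain
carve view 2 (along x, YZ-mask fill 25/64): 100 voxels remain
carve view 3 (along y, XZ-mask fill 16/64): 19 voxels remain

voxel count = 19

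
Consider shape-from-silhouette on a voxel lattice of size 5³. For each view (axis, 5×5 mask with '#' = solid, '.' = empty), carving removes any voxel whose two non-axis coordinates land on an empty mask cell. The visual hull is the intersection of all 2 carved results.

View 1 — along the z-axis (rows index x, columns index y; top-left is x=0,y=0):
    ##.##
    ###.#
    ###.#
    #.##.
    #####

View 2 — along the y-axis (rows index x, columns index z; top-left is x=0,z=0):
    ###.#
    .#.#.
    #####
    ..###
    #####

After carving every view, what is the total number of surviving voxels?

remaining voxels: 78

before carving: 125 voxels (5×5×5)
after view 1 [z-axis, 20 of 25 cells solid] → remaining = 100
after view 2 [y-axis, 19 of 25 cells solid] → remaining = 78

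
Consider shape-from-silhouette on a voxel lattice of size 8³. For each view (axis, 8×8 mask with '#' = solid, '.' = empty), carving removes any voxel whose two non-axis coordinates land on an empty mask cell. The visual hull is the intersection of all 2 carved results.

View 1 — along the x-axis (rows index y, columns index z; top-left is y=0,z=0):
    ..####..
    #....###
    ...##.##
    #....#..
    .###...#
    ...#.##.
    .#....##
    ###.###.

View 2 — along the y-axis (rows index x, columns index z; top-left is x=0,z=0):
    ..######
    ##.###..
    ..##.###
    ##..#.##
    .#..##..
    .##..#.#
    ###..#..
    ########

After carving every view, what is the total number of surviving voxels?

start: 8×8×8 = 512 voxels
[1] x-view keeps 30 columns → grid now 240
[2] y-view keeps 40 columns → grid now 151

151 voxels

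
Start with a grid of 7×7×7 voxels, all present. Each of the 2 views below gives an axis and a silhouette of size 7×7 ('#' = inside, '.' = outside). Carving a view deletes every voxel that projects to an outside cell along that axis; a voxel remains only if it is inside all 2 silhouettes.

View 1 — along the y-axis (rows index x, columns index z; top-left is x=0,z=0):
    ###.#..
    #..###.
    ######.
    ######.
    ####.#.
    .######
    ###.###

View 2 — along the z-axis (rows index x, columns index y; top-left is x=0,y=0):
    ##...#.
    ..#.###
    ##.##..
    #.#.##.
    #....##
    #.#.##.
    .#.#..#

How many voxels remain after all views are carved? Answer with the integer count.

|visual hull| = 133

start: 7×7×7 = 343 voxels
carve view 1 (along y, XZ-mask fill 37/49): 259 voxels remain
carve view 2 (along z, XY-mask fill 25/49): 133 voxels remain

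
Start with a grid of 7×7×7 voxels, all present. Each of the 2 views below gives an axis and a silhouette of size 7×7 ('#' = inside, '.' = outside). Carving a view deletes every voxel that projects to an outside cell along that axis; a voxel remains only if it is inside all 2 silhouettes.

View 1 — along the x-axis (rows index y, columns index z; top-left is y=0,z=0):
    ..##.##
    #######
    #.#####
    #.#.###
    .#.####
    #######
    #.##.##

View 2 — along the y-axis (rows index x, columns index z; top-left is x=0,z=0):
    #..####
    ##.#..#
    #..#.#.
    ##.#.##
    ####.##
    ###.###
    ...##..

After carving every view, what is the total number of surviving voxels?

|visual hull| = 175

initial block: 7^3 = 343
[1] x-view keeps 39 columns → grid now 273
[2] y-view keeps 31 columns → grid now 175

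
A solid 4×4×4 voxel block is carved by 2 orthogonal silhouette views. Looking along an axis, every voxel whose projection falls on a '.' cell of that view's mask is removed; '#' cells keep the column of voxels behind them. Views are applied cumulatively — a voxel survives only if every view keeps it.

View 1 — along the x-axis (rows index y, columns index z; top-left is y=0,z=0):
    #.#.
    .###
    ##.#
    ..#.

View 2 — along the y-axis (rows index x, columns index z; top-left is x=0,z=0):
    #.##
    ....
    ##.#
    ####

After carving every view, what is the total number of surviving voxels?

22 voxels

initial block: 4^3 = 64
after view 1 [x-axis, 9 of 16 cells solid] → remaining = 36
after view 2 [y-axis, 10 of 16 cells solid] → remaining = 22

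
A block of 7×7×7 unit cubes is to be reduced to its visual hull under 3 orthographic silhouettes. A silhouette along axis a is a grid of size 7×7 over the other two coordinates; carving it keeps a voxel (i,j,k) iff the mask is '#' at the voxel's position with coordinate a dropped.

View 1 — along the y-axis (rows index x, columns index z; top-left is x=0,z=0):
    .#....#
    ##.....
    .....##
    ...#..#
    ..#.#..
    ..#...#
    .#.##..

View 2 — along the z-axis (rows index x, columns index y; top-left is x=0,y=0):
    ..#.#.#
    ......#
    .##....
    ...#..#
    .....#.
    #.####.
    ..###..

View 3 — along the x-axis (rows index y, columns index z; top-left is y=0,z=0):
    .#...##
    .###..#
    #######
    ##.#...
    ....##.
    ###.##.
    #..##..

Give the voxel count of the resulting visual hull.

|visual hull| = 20

initial block: 7^3 = 343
V1 y: intersect with XZ mask (15 set) -- 105 left
V2 z: intersect with XY mask (17 set) -- 37 left
V3 x: intersect with YZ mask (27 set) -- 20 left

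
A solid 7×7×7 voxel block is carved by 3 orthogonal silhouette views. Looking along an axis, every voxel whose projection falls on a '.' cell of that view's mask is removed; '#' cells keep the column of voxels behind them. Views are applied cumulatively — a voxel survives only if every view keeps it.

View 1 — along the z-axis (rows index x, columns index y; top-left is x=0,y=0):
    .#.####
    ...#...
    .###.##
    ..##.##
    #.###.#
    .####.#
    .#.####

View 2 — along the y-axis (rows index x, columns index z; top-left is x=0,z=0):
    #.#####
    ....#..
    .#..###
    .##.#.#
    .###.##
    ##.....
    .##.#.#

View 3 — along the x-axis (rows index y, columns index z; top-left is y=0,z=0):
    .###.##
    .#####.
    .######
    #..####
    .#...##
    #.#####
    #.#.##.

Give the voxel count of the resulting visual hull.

remaining voxels: 83

start: 7×7×7 = 343 voxels
  1. axis=2 (XY plane), |mask|=30  ⇒  voxels=210
  2. axis=1 (XZ plane), |mask|=26  ⇒  voxels=122
  3. axis=0 (YZ plane), |mask|=34  ⇒  voxels=83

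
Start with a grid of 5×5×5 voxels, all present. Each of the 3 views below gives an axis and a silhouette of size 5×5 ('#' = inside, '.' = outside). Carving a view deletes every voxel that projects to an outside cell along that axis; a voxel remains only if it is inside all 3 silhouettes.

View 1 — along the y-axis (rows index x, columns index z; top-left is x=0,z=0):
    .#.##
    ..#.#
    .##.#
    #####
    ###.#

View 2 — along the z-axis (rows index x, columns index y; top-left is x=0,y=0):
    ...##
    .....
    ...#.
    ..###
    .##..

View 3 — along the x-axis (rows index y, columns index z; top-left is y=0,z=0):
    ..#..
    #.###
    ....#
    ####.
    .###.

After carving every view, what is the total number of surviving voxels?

voxel count = 18

full grid |V| = 125
  1. axis=1 (XZ plane), |mask|=17  ⇒  voxels=85
  2. axis=2 (XY plane), |mask|=8  ⇒  voxels=32
  3. axis=0 (YZ plane), |mask|=13  ⇒  voxels=18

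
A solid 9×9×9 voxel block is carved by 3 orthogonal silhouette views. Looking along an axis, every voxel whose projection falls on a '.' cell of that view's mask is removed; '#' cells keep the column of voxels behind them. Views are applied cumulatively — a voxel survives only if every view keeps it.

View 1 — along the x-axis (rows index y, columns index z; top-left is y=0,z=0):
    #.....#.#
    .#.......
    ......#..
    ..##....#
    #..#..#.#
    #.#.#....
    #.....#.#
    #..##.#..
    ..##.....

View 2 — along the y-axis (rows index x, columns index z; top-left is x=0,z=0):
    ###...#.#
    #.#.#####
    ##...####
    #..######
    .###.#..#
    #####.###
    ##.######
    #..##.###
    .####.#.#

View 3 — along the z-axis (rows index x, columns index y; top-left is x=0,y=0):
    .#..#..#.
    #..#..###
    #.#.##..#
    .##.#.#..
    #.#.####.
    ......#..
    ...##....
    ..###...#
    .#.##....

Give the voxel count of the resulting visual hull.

voxel count = 64

before carving: 729 voxels (9×9×9)
carve view 1 (along x, YZ-mask fill 24/81): 216 voxels remain
carve view 2 (along y, XZ-mask fill 58/81): 168 voxels remain
carve view 3 (along z, XY-mask fill 33/81): 64 voxels remain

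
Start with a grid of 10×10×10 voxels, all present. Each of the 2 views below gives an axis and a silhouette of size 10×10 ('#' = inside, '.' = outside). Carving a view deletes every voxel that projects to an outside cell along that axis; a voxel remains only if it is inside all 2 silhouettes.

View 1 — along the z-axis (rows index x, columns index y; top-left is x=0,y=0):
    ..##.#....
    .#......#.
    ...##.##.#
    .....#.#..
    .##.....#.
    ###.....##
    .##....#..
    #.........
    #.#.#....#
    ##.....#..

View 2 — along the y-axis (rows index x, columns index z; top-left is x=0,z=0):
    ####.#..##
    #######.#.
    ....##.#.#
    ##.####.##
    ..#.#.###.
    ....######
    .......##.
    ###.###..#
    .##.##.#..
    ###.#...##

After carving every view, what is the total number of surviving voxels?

169 voxels

full grid |V| = 1000
  1. axis=2 (XY plane), |mask|=31  ⇒  voxels=310
  2. axis=1 (XZ plane), |mask|=58  ⇒  voxels=169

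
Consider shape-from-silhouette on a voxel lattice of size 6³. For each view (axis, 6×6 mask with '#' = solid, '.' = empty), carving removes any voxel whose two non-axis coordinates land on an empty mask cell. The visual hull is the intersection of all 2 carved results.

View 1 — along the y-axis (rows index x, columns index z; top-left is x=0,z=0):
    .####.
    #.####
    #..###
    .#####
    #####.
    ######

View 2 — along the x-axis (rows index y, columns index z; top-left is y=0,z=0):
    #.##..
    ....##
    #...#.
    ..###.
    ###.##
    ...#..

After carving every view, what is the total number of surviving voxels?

|visual hull| = 81

full grid |V| = 216
V1 y: intersect with XZ mask (29 set) -- 174 left
V2 x: intersect with YZ mask (16 set) -- 81 left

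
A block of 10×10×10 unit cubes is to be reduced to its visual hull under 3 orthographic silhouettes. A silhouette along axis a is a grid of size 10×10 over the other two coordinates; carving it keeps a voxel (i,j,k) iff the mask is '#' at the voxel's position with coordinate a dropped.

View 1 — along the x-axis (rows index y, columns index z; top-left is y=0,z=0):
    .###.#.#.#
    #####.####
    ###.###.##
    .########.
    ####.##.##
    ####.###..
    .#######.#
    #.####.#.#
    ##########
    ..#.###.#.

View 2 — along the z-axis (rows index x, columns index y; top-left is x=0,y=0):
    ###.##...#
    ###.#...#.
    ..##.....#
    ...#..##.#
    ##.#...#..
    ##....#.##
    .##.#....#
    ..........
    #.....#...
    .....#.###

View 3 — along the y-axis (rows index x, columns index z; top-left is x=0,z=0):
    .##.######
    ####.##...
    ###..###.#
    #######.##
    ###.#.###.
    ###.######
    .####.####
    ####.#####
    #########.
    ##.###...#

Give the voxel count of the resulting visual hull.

207 voxels

initial block: 10^3 = 1000
carve view 1 (along x, YZ-mask fill 76/100): 760 voxels remain
carve view 2 (along z, XY-mask fill 37/100): 274 voxels remain
carve view 3 (along y, XZ-mask fill 78/100): 207 voxels remain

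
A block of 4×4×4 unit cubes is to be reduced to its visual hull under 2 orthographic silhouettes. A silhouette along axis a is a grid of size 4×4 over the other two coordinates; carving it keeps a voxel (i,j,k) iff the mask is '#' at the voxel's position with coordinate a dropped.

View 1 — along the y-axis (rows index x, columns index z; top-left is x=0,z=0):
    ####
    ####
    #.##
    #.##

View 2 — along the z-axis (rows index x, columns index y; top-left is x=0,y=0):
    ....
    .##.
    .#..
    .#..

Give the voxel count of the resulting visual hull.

|visual hull| = 14

initial block: 4^3 = 64
carve view 1 (along y, XZ-mask fill 14/16): 56 voxels remain
carve view 2 (along z, XY-mask fill 4/16): 14 voxels remain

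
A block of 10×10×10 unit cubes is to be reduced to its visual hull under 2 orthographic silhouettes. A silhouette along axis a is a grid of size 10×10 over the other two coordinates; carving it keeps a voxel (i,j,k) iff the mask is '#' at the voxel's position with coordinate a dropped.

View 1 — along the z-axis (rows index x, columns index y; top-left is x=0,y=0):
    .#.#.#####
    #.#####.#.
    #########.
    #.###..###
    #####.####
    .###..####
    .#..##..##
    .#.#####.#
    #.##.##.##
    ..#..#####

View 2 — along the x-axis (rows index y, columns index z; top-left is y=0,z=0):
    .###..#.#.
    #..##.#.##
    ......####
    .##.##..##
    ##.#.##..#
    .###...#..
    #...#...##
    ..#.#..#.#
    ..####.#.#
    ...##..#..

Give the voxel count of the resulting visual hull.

before carving: 1000 voxels (10×10×10)
  1. axis=2 (XY plane), |mask|=71  ⇒  voxels=710
  2. axis=0 (YZ plane), |mask|=48  ⇒  voxels=339

|visual hull| = 339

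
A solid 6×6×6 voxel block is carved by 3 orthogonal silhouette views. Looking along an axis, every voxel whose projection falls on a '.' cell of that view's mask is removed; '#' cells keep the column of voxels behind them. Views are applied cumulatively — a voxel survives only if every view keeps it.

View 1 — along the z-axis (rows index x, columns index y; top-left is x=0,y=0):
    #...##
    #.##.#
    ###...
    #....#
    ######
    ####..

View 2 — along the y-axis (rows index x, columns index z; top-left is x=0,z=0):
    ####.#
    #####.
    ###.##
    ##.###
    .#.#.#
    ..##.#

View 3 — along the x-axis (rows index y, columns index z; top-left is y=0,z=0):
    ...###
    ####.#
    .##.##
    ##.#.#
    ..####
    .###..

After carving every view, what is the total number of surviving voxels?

|visual hull| = 57

full grid |V| = 216
carve view 1 (along z, XY-mask fill 22/36): 132 voxels remain
carve view 2 (along y, XZ-mask fill 26/36): 90 voxels remain
carve view 3 (along x, YZ-mask fill 23/36): 57 voxels remain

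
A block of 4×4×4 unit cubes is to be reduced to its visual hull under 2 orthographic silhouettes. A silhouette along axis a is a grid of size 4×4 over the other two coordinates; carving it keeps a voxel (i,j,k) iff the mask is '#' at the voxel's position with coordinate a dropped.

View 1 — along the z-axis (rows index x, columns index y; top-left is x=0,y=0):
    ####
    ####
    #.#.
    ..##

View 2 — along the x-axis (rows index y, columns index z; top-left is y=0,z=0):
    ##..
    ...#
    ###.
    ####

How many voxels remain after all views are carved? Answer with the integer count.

full grid |V| = 64
step 1: project along z, AND mask (12/16) → |grid| = 48
step 2: project along x, AND mask (10/16) → |grid| = 32

32 voxels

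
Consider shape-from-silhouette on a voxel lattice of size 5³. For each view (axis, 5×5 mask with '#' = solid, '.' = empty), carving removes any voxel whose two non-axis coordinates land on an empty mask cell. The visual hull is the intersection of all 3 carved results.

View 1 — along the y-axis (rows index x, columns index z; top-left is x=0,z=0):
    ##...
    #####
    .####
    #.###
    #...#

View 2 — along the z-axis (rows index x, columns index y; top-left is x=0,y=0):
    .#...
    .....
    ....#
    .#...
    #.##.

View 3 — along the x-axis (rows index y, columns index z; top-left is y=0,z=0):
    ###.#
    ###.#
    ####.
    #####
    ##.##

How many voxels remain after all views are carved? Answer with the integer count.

start: 5×5×5 = 125 voxels
[1] y-view keeps 17 columns → grid now 85
[2] z-view keeps 6 columns → grid now 16
[3] x-view keeps 21 columns → grid now 13

voxel count = 13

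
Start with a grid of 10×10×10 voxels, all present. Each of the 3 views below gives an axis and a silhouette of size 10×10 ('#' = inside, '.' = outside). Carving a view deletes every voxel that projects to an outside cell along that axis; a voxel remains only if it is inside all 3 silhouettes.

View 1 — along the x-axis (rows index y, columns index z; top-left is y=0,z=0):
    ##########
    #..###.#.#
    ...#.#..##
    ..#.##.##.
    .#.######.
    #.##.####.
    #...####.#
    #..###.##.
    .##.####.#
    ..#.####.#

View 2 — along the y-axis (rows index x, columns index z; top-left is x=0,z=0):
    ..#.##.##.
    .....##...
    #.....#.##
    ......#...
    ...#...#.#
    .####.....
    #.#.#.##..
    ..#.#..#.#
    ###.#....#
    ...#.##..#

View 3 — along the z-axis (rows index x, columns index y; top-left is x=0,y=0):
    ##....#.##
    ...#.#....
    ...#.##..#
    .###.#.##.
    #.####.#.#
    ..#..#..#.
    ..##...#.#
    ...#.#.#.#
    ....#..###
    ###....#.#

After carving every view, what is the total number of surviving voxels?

full grid |V| = 1000
step 1: project along x, AND mask (64/100) → |grid| = 640
step 2: project along y, AND mask (37/100) → |grid| = 242
step 3: project along z, AND mask (44/100) → |grid| = 100

100 voxels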